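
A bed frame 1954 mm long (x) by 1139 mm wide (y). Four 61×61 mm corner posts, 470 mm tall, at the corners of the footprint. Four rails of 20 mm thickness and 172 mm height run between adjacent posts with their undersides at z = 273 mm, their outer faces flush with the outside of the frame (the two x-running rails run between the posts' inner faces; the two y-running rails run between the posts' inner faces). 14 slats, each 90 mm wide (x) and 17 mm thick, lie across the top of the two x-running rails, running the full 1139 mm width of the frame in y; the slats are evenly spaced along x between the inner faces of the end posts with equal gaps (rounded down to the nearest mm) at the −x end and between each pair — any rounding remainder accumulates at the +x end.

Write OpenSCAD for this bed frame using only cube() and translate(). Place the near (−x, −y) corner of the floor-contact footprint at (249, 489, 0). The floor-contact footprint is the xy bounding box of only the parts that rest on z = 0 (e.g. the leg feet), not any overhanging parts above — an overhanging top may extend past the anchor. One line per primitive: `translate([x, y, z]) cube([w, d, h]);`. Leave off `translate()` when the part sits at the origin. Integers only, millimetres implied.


translate([249, 489, 0]) cube([61, 61, 470]);
translate([249, 1567, 0]) cube([61, 61, 470]);
translate([2142, 489, 0]) cube([61, 61, 470]);
translate([2142, 1567, 0]) cube([61, 61, 470]);
translate([310, 489, 273]) cube([1832, 20, 172]);
translate([310, 1608, 273]) cube([1832, 20, 172]);
translate([249, 550, 273]) cube([20, 1017, 172]);
translate([2183, 550, 273]) cube([20, 1017, 172]);
translate([348, 489, 445]) cube([90, 1139, 17]);
translate([476, 489, 445]) cube([90, 1139, 17]);
translate([604, 489, 445]) cube([90, 1139, 17]);
translate([732, 489, 445]) cube([90, 1139, 17]);
translate([860, 489, 445]) cube([90, 1139, 17]);
translate([988, 489, 445]) cube([90, 1139, 17]);
translate([1116, 489, 445]) cube([90, 1139, 17]);
translate([1244, 489, 445]) cube([90, 1139, 17]);
translate([1372, 489, 445]) cube([90, 1139, 17]);
translate([1500, 489, 445]) cube([90, 1139, 17]);
translate([1628, 489, 445]) cube([90, 1139, 17]);
translate([1756, 489, 445]) cube([90, 1139, 17]);
translate([1884, 489, 445]) cube([90, 1139, 17]);
translate([2012, 489, 445]) cube([90, 1139, 17]);


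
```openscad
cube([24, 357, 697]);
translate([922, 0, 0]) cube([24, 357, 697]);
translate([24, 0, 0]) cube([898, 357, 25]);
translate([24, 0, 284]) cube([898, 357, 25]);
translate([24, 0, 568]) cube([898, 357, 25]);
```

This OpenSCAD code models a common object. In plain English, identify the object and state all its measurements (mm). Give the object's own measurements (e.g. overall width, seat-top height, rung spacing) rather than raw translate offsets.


An open bookshelf. Two side panels, each 24 mm thick, 357 mm deep and 697 mm tall, stand 946 mm apart (outside-to-outside). Between them sit 3 shelves, each 25 mm thick and 357 mm deep, spanning the full gap between the sides. The bottom shelf rests on the floor (its underside at z = 0) and the clear gap between one shelf's top and the next shelf's underside is 259 mm.


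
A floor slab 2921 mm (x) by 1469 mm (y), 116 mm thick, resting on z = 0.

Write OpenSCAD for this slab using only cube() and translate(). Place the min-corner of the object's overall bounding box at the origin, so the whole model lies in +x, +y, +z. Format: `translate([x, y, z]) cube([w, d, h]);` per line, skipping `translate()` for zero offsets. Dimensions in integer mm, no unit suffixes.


cube([2921, 1469, 116]);


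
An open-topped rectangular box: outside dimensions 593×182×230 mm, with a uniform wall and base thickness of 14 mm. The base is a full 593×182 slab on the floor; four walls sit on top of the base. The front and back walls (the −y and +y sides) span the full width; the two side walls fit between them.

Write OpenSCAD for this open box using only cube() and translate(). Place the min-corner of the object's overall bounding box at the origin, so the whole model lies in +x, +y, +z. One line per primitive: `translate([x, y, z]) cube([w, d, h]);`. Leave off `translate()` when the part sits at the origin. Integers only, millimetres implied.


cube([593, 182, 14]);
translate([0, 0, 14]) cube([593, 14, 216]);
translate([0, 168, 14]) cube([593, 14, 216]);
translate([0, 14, 14]) cube([14, 154, 216]);
translate([579, 14, 14]) cube([14, 154, 216]);


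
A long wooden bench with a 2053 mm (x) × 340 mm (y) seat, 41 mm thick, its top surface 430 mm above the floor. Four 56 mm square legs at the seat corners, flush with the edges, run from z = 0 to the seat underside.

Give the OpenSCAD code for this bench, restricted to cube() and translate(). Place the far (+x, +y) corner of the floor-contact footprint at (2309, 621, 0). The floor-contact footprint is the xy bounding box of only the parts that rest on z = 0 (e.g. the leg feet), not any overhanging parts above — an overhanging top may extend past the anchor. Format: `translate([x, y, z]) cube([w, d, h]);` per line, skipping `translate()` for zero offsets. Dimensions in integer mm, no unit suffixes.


// leg_h = 430 − 41 = 389
translate([256, 281, 389]) cube([2053, 340, 41]);
translate([256, 281, 0]) cube([56, 56, 389]);
translate([256, 565, 0]) cube([56, 56, 389]);
translate([2253, 281, 0]) cube([56, 56, 389]);
translate([2253, 565, 0]) cube([56, 56, 389]);


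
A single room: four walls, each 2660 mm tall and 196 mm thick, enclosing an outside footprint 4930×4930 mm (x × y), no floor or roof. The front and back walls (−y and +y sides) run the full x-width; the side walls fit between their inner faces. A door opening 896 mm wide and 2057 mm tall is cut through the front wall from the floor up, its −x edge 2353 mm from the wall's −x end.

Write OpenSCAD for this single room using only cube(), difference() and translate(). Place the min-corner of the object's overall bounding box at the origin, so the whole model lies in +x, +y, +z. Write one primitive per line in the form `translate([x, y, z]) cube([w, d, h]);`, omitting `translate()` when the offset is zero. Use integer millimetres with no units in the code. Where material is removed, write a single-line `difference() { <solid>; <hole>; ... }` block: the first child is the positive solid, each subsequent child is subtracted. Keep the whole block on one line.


difference() { cube([4930, 196, 2660]); translate([2353, 0, 0]) cube([896, 196, 2057]); }
translate([0, 4734, 0]) cube([4930, 196, 2660]);
translate([0, 196, 0]) cube([196, 4538, 2660]);
translate([4734, 196, 0]) cube([196, 4538, 2660]);


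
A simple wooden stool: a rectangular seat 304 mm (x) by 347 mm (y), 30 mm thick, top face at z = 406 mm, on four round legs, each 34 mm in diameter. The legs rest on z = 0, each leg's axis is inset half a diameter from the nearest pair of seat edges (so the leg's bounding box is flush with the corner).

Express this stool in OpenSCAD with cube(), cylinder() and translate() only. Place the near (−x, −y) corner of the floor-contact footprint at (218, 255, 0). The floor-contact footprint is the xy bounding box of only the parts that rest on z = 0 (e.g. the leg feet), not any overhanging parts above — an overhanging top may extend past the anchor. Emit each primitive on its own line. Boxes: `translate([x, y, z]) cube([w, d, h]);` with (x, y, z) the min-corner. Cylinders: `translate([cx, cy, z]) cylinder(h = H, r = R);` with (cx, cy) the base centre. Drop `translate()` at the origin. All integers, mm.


// leg_h = 406 - 30 = 376
translate([218, 255, 376]) cube([304, 347, 30]);
translate([235, 272, 0]) cylinder(h = 376, r = 17);
translate([505, 272, 0]) cylinder(h = 376, r = 17);
translate([235, 585, 0]) cylinder(h = 376, r = 17);
translate([505, 585, 0]) cylinder(h = 376, r = 17);


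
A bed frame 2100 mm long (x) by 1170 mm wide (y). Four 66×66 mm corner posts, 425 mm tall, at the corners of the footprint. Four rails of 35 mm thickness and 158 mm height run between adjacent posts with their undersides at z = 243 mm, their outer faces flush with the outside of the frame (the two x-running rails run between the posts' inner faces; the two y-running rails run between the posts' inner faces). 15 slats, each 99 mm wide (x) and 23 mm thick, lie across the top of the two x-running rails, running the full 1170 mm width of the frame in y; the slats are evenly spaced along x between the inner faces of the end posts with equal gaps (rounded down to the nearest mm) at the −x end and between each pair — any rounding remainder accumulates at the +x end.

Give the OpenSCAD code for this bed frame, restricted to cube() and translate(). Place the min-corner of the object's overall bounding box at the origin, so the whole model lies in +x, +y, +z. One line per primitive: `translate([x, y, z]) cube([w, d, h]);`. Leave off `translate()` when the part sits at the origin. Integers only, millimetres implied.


cube([66, 66, 425]);
translate([0, 1104, 0]) cube([66, 66, 425]);
translate([2034, 0, 0]) cube([66, 66, 425]);
translate([2034, 1104, 0]) cube([66, 66, 425]);
translate([66, 0, 243]) cube([1968, 35, 158]);
translate([66, 1135, 243]) cube([1968, 35, 158]);
translate([0, 66, 243]) cube([35, 1038, 158]);
translate([2065, 66, 243]) cube([35, 1038, 158]);
translate([96, 0, 401]) cube([99, 1170, 23]);
translate([225, 0, 401]) cube([99, 1170, 23]);
translate([354, 0, 401]) cube([99, 1170, 23]);
translate([483, 0, 401]) cube([99, 1170, 23]);
translate([612, 0, 401]) cube([99, 1170, 23]);
translate([741, 0, 401]) cube([99, 1170, 23]);
translate([870, 0, 401]) cube([99, 1170, 23]);
translate([999, 0, 401]) cube([99, 1170, 23]);
translate([1128, 0, 401]) cube([99, 1170, 23]);
translate([1257, 0, 401]) cube([99, 1170, 23]);
translate([1386, 0, 401]) cube([99, 1170, 23]);
translate([1515, 0, 401]) cube([99, 1170, 23]);
translate([1644, 0, 401]) cube([99, 1170, 23]);
translate([1773, 0, 401]) cube([99, 1170, 23]);
translate([1902, 0, 401]) cube([99, 1170, 23]);


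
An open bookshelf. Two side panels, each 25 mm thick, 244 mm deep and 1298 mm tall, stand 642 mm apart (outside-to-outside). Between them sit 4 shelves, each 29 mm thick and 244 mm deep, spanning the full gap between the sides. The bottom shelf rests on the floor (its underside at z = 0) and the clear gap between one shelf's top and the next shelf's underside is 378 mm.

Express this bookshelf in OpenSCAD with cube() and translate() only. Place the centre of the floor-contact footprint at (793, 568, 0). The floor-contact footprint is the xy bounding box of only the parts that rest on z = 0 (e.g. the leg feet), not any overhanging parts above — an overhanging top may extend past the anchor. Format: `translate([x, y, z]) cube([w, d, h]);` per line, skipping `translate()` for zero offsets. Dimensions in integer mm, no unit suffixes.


translate([472, 446, 0]) cube([25, 244, 1298]);
translate([1089, 446, 0]) cube([25, 244, 1298]);
translate([497, 446, 0]) cube([592, 244, 29]);
translate([497, 446, 407]) cube([592, 244, 29]);
translate([497, 446, 814]) cube([592, 244, 29]);
translate([497, 446, 1221]) cube([592, 244, 29]);


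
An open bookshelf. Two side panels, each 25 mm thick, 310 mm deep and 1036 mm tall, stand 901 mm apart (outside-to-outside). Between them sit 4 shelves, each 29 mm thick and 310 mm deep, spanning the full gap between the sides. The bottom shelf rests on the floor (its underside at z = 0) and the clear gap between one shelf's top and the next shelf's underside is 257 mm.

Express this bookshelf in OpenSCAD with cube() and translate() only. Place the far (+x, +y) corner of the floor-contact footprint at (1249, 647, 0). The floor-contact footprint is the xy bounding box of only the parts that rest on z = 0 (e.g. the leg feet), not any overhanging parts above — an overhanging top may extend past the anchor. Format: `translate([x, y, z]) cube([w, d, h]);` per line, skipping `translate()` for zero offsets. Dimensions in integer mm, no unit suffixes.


translate([348, 337, 0]) cube([25, 310, 1036]);
translate([1224, 337, 0]) cube([25, 310, 1036]);
translate([373, 337, 0]) cube([851, 310, 29]);
translate([373, 337, 286]) cube([851, 310, 29]);
translate([373, 337, 572]) cube([851, 310, 29]);
translate([373, 337, 858]) cube([851, 310, 29]);


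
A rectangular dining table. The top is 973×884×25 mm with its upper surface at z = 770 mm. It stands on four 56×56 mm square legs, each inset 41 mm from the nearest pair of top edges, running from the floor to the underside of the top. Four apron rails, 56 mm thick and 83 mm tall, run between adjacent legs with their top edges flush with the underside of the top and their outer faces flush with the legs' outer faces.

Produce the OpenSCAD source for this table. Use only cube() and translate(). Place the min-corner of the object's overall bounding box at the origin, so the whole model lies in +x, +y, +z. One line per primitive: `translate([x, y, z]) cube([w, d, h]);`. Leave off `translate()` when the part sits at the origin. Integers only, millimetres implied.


translate([0, 0, 745]) cube([973, 884, 25]);
translate([41, 41, 0]) cube([56, 56, 745]);
translate([876, 41, 0]) cube([56, 56, 745]);
translate([41, 787, 0]) cube([56, 56, 745]);
translate([876, 787, 0]) cube([56, 56, 745]);
translate([97, 41, 662]) cube([779, 56, 83]);
translate([97, 787, 662]) cube([779, 56, 83]);
translate([41, 97, 662]) cube([56, 690, 83]);
translate([876, 97, 662]) cube([56, 690, 83]);


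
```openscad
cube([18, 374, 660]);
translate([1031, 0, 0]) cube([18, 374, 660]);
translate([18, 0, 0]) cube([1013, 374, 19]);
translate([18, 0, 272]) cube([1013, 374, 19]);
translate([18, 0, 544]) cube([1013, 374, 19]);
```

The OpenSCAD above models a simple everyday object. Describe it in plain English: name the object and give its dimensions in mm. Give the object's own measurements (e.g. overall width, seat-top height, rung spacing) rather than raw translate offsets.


An open bookshelf. Two side panels, each 18 mm thick, 374 mm deep and 660 mm tall, stand 1049 mm apart (outside-to-outside). Between them sit 3 shelves, each 19 mm thick and 374 mm deep, spanning the full gap between the sides. The bottom shelf rests on the floor (its underside at z = 0) and the clear gap between one shelf's top and the next shelf's underside is 253 mm.


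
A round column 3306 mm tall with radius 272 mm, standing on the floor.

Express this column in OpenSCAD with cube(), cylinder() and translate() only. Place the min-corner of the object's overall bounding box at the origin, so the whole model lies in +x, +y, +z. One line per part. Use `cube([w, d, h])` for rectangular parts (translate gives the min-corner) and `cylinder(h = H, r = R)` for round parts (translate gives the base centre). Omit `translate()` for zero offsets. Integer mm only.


translate([272, 272, 0]) cylinder(h = 3306, r = 272);


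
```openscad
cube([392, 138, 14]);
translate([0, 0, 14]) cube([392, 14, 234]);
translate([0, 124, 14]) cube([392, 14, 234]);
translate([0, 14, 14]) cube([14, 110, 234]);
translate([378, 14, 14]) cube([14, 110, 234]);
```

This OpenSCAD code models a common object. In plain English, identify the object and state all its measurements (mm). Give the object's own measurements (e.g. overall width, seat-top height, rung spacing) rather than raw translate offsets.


An open-topped rectangular box: outside dimensions 392×138×248 mm, with a uniform wall and base thickness of 14 mm. The base is a full 392×138 slab on the floor; four walls sit on top of the base. The front and back walls (the −y and +y sides) span the full width; the two side walls fit between them.


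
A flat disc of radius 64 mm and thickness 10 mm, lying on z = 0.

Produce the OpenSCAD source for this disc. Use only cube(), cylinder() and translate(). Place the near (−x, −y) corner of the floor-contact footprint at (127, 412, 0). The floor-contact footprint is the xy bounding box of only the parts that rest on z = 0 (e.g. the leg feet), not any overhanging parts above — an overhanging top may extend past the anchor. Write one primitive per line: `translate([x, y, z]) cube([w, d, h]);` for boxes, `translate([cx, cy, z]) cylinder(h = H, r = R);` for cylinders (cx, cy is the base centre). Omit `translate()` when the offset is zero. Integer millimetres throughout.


translate([191, 476, 0]) cylinder(h = 10, r = 64);


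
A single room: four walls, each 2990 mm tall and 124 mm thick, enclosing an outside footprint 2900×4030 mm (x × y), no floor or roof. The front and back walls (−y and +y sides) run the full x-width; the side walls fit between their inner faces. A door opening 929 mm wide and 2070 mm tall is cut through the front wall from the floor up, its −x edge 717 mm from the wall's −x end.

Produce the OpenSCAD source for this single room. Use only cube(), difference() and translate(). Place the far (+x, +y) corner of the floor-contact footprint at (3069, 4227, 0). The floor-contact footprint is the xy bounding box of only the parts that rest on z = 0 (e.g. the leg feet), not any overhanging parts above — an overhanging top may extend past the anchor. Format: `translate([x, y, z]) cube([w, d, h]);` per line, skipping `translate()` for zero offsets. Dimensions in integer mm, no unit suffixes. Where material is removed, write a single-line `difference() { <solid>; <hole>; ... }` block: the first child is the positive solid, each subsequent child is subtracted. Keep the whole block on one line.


difference() { translate([169, 197, 0]) cube([2900, 124, 2990]); translate([886, 197, 0]) cube([929, 124, 2070]); }
translate([169, 4103, 0]) cube([2900, 124, 2990]);
translate([169, 321, 0]) cube([124, 3782, 2990]);
translate([2945, 321, 0]) cube([124, 3782, 2990]);


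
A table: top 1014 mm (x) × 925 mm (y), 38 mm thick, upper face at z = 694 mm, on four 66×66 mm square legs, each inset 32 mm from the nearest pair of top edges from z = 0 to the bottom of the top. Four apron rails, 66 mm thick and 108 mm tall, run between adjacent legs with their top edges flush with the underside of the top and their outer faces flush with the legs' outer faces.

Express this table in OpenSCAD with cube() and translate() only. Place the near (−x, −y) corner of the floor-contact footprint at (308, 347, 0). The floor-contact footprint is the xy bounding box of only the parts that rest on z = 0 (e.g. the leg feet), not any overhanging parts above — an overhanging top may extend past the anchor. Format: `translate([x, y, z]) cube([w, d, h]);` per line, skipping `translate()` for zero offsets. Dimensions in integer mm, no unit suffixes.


translate([276, 315, 656]) cube([1014, 925, 38]);
translate([308, 347, 0]) cube([66, 66, 656]);
translate([1192, 347, 0]) cube([66, 66, 656]);
translate([308, 1142, 0]) cube([66, 66, 656]);
translate([1192, 1142, 0]) cube([66, 66, 656]);
translate([374, 347, 548]) cube([818, 66, 108]);
translate([374, 1142, 548]) cube([818, 66, 108]);
translate([308, 413, 548]) cube([66, 729, 108]);
translate([1192, 413, 548]) cube([66, 729, 108]);


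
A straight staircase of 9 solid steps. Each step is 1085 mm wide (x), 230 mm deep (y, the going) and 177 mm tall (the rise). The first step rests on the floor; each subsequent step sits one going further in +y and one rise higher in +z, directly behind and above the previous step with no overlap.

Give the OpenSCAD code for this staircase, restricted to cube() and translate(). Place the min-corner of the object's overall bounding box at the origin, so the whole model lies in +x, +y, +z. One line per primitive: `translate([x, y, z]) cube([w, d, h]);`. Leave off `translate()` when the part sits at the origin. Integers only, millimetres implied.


cube([1085, 230, 177]);
translate([0, 230, 177]) cube([1085, 230, 177]);
translate([0, 460, 354]) cube([1085, 230, 177]);
translate([0, 690, 531]) cube([1085, 230, 177]);
translate([0, 920, 708]) cube([1085, 230, 177]);
translate([0, 1150, 885]) cube([1085, 230, 177]);
translate([0, 1380, 1062]) cube([1085, 230, 177]);
translate([0, 1610, 1239]) cube([1085, 230, 177]);
translate([0, 1840, 1416]) cube([1085, 230, 177]);


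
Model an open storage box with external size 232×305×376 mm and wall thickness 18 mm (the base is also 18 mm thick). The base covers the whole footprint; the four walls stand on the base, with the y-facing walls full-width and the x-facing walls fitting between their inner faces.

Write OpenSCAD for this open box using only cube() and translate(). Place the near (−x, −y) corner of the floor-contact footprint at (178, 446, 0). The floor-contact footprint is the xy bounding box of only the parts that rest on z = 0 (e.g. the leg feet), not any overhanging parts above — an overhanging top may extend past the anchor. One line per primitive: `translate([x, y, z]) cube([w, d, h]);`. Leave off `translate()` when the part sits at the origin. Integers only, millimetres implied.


translate([178, 446, 0]) cube([232, 305, 18]);
translate([178, 446, 18]) cube([232, 18, 358]);
translate([178, 733, 18]) cube([232, 18, 358]);
translate([178, 464, 18]) cube([18, 269, 358]);
translate([392, 464, 18]) cube([18, 269, 358]);


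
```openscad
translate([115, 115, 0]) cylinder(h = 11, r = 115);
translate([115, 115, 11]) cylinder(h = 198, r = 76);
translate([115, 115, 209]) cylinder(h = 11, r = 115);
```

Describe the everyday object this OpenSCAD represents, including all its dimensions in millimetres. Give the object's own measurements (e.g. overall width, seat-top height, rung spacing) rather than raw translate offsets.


A spool: two coaxial disc flanges of radius 115 mm and thickness 11 mm, joined by a core cylinder of radius 76 mm and height 198 mm. The lower flange rests on z = 0 and the three cylinders share a vertical axis.


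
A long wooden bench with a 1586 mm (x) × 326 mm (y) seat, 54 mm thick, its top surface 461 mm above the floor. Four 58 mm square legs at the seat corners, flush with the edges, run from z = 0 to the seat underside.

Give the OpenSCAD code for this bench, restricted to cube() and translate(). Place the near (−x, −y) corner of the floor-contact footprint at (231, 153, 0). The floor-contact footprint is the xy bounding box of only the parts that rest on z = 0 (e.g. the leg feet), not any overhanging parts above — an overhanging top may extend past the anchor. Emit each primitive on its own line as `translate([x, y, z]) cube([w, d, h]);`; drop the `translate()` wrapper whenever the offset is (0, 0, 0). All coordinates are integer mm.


translate([231, 153, 407]) cube([1586, 326, 54]);
translate([231, 153, 0]) cube([58, 58, 407]);
translate([231, 421, 0]) cube([58, 58, 407]);
translate([1759, 153, 0]) cube([58, 58, 407]);
translate([1759, 421, 0]) cube([58, 58, 407]);


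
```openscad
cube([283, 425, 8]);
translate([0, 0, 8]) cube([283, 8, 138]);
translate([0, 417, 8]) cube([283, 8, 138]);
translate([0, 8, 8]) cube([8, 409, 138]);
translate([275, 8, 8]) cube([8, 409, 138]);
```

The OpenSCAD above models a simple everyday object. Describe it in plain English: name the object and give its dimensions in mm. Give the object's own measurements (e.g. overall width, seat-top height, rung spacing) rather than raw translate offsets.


An open-topped rectangular box: outside dimensions 283×425×146 mm, with a uniform wall and base thickness of 8 mm. The base is a full 283×425 slab on the floor; four walls sit on top of the base. The front and back walls (the −y and +y sides) span the full width; the two side walls fit between them.


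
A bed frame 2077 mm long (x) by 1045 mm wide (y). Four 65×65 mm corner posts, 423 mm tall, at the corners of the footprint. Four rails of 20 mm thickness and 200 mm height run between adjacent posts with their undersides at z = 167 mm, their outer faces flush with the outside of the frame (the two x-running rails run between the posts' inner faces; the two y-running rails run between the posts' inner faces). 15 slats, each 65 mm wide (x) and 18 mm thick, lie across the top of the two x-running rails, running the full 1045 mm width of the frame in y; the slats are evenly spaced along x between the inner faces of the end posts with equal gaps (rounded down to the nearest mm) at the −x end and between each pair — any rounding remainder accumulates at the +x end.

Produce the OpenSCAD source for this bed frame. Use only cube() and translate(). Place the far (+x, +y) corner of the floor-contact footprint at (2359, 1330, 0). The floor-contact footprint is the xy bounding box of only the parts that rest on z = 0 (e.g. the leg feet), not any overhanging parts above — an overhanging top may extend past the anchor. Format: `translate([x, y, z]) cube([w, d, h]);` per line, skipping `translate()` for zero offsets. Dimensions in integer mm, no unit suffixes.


translate([282, 285, 0]) cube([65, 65, 423]);
translate([282, 1265, 0]) cube([65, 65, 423]);
translate([2294, 285, 0]) cube([65, 65, 423]);
translate([2294, 1265, 0]) cube([65, 65, 423]);
translate([347, 285, 167]) cube([1947, 20, 200]);
translate([347, 1310, 167]) cube([1947, 20, 200]);
translate([282, 350, 167]) cube([20, 915, 200]);
translate([2339, 350, 167]) cube([20, 915, 200]);
translate([407, 285, 367]) cube([65, 1045, 18]);
translate([532, 285, 367]) cube([65, 1045, 18]);
translate([657, 285, 367]) cube([65, 1045, 18]);
translate([782, 285, 367]) cube([65, 1045, 18]);
translate([907, 285, 367]) cube([65, 1045, 18]);
translate([1032, 285, 367]) cube([65, 1045, 18]);
translate([1157, 285, 367]) cube([65, 1045, 18]);
translate([1282, 285, 367]) cube([65, 1045, 18]);
translate([1407, 285, 367]) cube([65, 1045, 18]);
translate([1532, 285, 367]) cube([65, 1045, 18]);
translate([1657, 285, 367]) cube([65, 1045, 18]);
translate([1782, 285, 367]) cube([65, 1045, 18]);
translate([1907, 285, 367]) cube([65, 1045, 18]);
translate([2032, 285, 367]) cube([65, 1045, 18]);
translate([2157, 285, 367]) cube([65, 1045, 18]);


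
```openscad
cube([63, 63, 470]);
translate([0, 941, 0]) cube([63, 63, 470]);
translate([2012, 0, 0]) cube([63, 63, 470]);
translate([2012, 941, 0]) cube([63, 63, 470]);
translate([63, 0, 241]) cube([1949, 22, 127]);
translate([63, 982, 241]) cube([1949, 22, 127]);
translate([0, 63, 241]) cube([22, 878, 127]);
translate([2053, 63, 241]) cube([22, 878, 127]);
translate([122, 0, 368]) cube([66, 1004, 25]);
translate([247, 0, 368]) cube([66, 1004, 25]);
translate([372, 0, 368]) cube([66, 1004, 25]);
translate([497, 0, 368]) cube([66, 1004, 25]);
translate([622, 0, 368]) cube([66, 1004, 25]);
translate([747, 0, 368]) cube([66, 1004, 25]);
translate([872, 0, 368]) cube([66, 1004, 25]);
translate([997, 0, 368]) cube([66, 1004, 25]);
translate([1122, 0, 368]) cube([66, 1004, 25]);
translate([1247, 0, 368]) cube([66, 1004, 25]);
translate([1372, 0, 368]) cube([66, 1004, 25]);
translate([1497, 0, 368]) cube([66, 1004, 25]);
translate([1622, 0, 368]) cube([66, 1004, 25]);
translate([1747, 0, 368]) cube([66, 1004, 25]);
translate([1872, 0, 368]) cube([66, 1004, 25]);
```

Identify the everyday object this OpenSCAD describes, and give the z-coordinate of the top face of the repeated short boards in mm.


A bed frame. The slat-top height is 393 mm.

Four posts, four rails, and a row of slats — a bed frame. Slats sit on the rails at z = 241 + 127 = 368; with slat thickness 25, the top is 393 mm.


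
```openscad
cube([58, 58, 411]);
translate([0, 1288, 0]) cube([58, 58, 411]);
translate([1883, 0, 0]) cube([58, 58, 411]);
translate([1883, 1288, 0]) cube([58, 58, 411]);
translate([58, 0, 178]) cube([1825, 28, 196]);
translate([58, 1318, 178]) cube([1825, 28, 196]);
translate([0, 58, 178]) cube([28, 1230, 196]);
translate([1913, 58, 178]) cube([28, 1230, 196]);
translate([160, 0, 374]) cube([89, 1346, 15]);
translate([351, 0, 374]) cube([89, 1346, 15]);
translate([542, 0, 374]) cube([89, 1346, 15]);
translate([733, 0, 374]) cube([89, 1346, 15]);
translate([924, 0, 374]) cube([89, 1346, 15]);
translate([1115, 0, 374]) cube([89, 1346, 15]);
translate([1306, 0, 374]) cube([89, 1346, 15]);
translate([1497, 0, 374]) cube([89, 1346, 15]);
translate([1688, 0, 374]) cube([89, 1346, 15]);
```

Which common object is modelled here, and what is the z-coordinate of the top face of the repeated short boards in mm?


A bed frame. The slat-top height is 389 mm.

Four posts, four rails, and a row of slats — a bed frame. Slats sit on the rails at z = 178 + 196 = 374; with slat thickness 15, the top is 389 mm.


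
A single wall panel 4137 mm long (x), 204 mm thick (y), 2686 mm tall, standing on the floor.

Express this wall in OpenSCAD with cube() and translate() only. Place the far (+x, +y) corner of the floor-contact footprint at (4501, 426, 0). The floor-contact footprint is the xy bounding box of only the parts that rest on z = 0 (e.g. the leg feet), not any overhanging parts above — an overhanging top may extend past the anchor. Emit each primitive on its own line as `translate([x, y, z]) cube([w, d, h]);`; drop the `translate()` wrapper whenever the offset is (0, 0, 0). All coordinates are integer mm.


translate([364, 222, 0]) cube([4137, 204, 2686]);


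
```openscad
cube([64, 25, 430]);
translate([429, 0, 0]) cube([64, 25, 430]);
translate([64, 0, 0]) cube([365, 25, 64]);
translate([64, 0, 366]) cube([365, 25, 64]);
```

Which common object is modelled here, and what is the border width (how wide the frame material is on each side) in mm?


A picture frame. The border width is 64 mm.

Four thin pieces enclosing a rectangular opening — a picture frame. The two full-height stiles are 430 mm tall; the top rail sits at z = 366 and is 64 mm tall, so the border above the opening is 430 − 366 = 64 mm, matching the stile x-width.


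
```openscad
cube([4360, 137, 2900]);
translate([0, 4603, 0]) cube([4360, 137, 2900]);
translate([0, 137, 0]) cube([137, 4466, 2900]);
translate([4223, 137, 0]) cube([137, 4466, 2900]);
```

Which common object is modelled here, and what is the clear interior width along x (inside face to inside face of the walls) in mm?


A house (or room) frame. The interior width is 4086 mm.

Four 2900 mm walls enclosing a rectangle with no floor or roof — a room or house frame. Outside width is 4360 mm and wall thickness is 137 mm, so the interior width is 4360 − 2 × 137 = 4086 mm.


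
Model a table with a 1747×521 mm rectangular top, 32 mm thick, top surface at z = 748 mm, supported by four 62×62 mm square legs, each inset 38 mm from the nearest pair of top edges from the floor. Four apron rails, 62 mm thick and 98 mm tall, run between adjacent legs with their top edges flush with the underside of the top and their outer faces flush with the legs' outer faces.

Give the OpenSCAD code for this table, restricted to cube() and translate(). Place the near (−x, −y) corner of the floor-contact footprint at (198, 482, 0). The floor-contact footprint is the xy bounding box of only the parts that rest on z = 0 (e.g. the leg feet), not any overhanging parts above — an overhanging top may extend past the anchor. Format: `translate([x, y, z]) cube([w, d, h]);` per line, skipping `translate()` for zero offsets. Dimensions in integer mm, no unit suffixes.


translate([160, 444, 716]) cube([1747, 521, 32]);
translate([198, 482, 0]) cube([62, 62, 716]);
translate([1807, 482, 0]) cube([62, 62, 716]);
translate([198, 865, 0]) cube([62, 62, 716]);
translate([1807, 865, 0]) cube([62, 62, 716]);
translate([260, 482, 618]) cube([1547, 62, 98]);
translate([260, 865, 618]) cube([1547, 62, 98]);
translate([198, 544, 618]) cube([62, 321, 98]);
translate([1807, 544, 618]) cube([62, 321, 98]);


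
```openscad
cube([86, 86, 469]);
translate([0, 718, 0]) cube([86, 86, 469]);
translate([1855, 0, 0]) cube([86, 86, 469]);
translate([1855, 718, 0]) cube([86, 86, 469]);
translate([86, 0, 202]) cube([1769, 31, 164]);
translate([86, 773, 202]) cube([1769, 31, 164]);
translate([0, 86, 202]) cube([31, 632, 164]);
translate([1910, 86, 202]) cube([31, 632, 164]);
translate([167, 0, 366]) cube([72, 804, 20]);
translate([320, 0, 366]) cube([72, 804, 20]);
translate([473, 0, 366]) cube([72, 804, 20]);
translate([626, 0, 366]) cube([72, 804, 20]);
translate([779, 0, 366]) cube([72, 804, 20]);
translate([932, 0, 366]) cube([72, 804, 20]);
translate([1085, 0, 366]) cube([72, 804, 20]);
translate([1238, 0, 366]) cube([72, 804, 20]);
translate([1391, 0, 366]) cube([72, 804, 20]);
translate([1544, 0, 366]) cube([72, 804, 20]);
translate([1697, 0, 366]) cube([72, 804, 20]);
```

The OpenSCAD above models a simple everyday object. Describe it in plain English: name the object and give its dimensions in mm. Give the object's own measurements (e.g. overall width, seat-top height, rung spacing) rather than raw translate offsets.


A bed frame 1941 mm long (x) by 804 mm wide (y). Four 86×86 mm corner posts, 469 mm tall, at the corners of the footprint. Four rails of 31 mm thickness and 164 mm height run between adjacent posts with their undersides at z = 202 mm, their outer faces flush with the outside of the frame (the two x-running rails run between the posts' inner faces; the two y-running rails run between the posts' inner faces). 11 slats, each 72 mm wide (x) and 20 mm thick, lie across the top of the two x-running rails, running the full 804 mm width of the frame in y; along x they sit between the end posts with a 81 mm gap after the −x posts and between neighbouring slats, leaving 86 mm before the +x posts.


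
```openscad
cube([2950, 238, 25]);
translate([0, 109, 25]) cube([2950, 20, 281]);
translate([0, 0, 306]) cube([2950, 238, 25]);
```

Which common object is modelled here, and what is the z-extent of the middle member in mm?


An I-beam. The web height is 281 mm.

Two wide flanges with a thin centred web — an I-beam. Overall 331 mm minus two 25 mm flanges gives a web of 331 − 2·25 = 281 mm.


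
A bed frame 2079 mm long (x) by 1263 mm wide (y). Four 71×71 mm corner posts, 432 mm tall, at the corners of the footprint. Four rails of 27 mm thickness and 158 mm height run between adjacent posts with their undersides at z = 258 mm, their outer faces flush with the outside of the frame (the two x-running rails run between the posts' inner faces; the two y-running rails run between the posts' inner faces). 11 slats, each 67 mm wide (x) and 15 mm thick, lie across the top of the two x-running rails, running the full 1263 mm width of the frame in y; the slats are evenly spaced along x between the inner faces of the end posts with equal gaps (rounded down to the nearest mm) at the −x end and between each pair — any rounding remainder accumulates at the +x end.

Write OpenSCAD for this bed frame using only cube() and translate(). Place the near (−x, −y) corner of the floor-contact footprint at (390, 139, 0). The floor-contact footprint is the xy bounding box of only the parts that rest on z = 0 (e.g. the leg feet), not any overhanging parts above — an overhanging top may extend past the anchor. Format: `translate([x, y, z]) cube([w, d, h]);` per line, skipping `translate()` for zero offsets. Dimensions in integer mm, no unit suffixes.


// slat z = rail_z + rail_h = 258 + 158 = 416
// slat gap = ⌊(1937 − 11·67) / 12⌋ = 100
translate([390, 139, 0]) cube([71, 71, 432]);
translate([390, 1331, 0]) cube([71, 71, 432]);
translate([2398, 139, 0]) cube([71, 71, 432]);
translate([2398, 1331, 0]) cube([71, 71, 432]);
translate([461, 139, 258]) cube([1937, 27, 158]);
translate([461, 1375, 258]) cube([1937, 27, 158]);
translate([390, 210, 258]) cube([27, 1121, 158]);
translate([2442, 210, 258]) cube([27, 1121, 158]);
translate([561, 139, 416]) cube([67, 1263, 15]);
translate([728, 139, 416]) cube([67, 1263, 15]);
translate([895, 139, 416]) cube([67, 1263, 15]);
translate([1062, 139, 416]) cube([67, 1263, 15]);
translate([1229, 139, 416]) cube([67, 1263, 15]);
translate([1396, 139, 416]) cube([67, 1263, 15]);
translate([1563, 139, 416]) cube([67, 1263, 15]);
translate([1730, 139, 416]) cube([67, 1263, 15]);
translate([1897, 139, 416]) cube([67, 1263, 15]);
translate([2064, 139, 416]) cube([67, 1263, 15]);
translate([2231, 139, 416]) cube([67, 1263, 15]);


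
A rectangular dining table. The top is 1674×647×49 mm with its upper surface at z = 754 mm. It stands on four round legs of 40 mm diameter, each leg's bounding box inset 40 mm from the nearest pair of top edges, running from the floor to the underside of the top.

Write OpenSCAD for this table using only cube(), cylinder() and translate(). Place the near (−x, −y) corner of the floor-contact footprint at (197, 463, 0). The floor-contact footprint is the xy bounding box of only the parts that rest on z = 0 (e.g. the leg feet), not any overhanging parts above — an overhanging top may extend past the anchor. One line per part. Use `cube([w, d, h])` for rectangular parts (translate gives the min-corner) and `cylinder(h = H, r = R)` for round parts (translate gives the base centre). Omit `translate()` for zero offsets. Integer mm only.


// leg_h = 754 - 49 = 705
translate([157, 423, 705]) cube([1674, 647, 49]);
translate([217, 483, 0]) cylinder(h = 705, r = 20);
translate([1771, 483, 0]) cylinder(h = 705, r = 20);
translate([217, 1010, 0]) cylinder(h = 705, r = 20);
translate([1771, 1010, 0]) cylinder(h = 705, r = 20);


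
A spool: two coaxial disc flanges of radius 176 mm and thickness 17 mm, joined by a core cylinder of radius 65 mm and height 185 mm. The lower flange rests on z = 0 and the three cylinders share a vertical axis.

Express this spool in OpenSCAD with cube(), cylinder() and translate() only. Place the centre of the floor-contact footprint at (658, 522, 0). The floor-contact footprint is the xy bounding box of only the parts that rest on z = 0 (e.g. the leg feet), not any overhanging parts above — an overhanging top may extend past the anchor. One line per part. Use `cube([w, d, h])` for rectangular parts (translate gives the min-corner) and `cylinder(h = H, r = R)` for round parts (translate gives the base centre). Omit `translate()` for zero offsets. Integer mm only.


translate([658, 522, 0]) cylinder(h = 17, r = 176);
translate([658, 522, 17]) cylinder(h = 185, r = 65);
translate([658, 522, 202]) cylinder(h = 17, r = 176);


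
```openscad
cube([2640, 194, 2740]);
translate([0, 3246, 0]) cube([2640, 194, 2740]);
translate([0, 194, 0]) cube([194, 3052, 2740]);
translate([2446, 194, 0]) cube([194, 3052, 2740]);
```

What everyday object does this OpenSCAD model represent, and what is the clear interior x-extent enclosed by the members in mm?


A house (or room) frame. The interior width is 2252 mm.

Four 2740 mm walls enclosing a rectangle with no floor or roof — a room or house frame. Outside width is 2640 mm and wall thickness is 194 mm, so the interior width is 2640 − 2 × 194 = 2252 mm.


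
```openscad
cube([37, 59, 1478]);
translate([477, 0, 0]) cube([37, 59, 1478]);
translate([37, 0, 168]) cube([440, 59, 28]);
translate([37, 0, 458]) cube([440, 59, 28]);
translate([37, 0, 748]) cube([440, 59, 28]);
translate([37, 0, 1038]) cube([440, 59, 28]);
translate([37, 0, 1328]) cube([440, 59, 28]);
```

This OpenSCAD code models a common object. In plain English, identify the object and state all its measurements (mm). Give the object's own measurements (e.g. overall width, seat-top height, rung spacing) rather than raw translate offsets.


A straight ladder. Two 37×59 mm vertical rails, 1478 mm tall, stand 514 mm apart (outside-to-outside) with their front faces coplanar on the −y side. 5 rungs, each 59 mm deep and 28 mm tall, span between the inner faces of the rails, front faces flush with the rails. The lowest rung's underside is at z = 168 mm and rungs are spaced 290 mm apart (underside to underside).


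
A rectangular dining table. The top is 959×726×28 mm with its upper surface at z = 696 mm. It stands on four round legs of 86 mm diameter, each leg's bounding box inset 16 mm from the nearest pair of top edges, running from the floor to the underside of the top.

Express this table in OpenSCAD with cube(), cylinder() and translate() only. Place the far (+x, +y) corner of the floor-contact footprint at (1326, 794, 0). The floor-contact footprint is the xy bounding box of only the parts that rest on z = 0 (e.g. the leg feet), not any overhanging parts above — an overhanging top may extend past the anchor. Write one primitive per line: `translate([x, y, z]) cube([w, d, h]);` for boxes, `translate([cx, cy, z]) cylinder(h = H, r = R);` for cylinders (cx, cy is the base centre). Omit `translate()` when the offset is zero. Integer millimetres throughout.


translate([383, 84, 668]) cube([959, 726, 28]);
translate([442, 143, 0]) cylinder(h = 668, r = 43);
translate([1283, 143, 0]) cylinder(h = 668, r = 43);
translate([442, 751, 0]) cylinder(h = 668, r = 43);
translate([1283, 751, 0]) cylinder(h = 668, r = 43);
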